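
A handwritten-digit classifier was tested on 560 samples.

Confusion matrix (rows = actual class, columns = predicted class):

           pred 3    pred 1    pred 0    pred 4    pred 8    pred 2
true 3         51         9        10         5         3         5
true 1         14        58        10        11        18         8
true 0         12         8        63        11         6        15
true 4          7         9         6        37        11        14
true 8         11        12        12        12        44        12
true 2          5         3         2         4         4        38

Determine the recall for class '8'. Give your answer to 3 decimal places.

0.427

Take TP from the diagonal, FP from the rest of the '8' prediction marginal, FN from the rest of the '8' actual marginal.
recall = TP/(TP+FN).
8: TP=44, FN=11+12+12+12+12=59 → 44/103 = 0.4272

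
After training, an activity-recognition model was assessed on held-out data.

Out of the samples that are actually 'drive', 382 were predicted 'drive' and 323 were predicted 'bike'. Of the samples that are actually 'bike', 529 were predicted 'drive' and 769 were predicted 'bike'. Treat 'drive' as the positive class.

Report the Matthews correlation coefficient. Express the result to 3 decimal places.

MCC = (TP·TN − FP·FN) / √((TP+FP)(TP+FN)(TN+FP)(TN+FN))
Numerator = 382·769 − 529·323 = 122891
Denominator = √(911·705·1298·1092) = √910342513080 = 954118.7102
MCC = 122891 / 954118.7102 = 0.129

0.129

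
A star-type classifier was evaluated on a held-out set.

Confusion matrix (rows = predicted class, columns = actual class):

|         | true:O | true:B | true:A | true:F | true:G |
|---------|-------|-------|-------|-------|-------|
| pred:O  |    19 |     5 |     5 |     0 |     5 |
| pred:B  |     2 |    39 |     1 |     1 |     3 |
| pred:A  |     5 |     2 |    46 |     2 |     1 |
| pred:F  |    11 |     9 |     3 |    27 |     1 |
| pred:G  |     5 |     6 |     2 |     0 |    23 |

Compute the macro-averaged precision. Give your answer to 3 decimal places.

Per-class precision (TP/(TP+FP)):
  O: TP=19, FP=5+5+0+5=15 → 19/34 = 0.5588
  B: TP=39, FP=2+1+1+3=7 → 39/46 = 0.8478
  A: TP=46, FP=5+2+2+1=10 → 46/56 = 0.8214
  F: TP=27, FP=11+9+3+1=24 → 27/51 = 0.5294
  G: TP=23, FP=5+6+2+0=13 → 23/36 = 0.6389
Macro-precision = mean = (0.5588 + 0.8478 + 0.8214 + 0.5294 + 0.6389) / 5 = 0.679

0.679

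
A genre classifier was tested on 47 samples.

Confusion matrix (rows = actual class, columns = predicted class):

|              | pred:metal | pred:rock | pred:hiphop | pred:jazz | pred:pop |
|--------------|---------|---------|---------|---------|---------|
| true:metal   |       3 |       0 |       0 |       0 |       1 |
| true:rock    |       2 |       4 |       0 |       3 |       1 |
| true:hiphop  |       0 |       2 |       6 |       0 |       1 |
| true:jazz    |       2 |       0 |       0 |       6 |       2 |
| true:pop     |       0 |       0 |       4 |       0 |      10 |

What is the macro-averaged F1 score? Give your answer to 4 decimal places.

0.5997

Per-class F1 score (2·TP/(2·TP+FP+FN)):
  metal: TP=3, FP=2+0+2+0=4, FN=0+0+0+1=1 → 6/11 = 0.54545
  rock: TP=4, FP=0+2+0+0=2, FN=2+0+3+1=6 → 8/16 = 0.50000
  hiphop: TP=6, FP=0+0+0+4=4, FN=0+2+0+1=3 → 12/19 = 0.63158
  jazz: TP=6, FP=0+3+0+0=3, FN=2+0+0+2=4 → 12/19 = 0.63158
  pop: TP=10, FP=1+1+1+2=5, FN=0+0+4+0=4 → 20/29 = 0.68966
Macro-F1 score = mean = (0.54545 + 0.50000 + 0.63158 + 0.63158 + 0.68966) / 5 = 0.5997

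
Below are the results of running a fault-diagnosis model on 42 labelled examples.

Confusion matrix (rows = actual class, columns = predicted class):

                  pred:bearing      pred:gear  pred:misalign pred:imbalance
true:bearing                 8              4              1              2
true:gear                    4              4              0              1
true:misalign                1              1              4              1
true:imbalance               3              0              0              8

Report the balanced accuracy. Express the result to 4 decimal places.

Balanced accuracy = mean of per-class recall.
  bearing: recall = 8/15 = 0.53333
  gear: recall = 4/9 = 0.44444
  misalign: recall = 4/7 = 0.57143
  imbalance: recall = 8/11 = 0.72727
Mean = (0.53333 + 0.44444 + 0.57143 + 0.72727) / 4 = 0.5691

0.5691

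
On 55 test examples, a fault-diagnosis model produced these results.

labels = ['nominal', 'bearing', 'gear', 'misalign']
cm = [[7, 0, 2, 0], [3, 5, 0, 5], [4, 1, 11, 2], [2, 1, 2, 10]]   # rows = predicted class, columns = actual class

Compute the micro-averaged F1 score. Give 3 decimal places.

0.600

Micro-averaging pools counts across classes: ΣTP=33, ΣFP=22, ΣFN=22.
Micro-F1 score = 2·TP/(2·TP+FP+FN) on pooled counts = 0.600 (equals overall accuracy in single-label multiclass).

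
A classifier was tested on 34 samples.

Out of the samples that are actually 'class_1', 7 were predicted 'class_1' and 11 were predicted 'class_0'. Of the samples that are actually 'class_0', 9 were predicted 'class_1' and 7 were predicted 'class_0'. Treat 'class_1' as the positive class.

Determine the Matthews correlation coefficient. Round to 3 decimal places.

MCC = (TP·TN − FP·FN) / √((TP+FP)(TP+FN)(TN+FP)(TN+FN))
Numerator = 7·7 − 9·11 = -50
Denominator = √(16·18·16·18) = √82944 = 288.0000
MCC = -50 / 288.0000 = -0.174

-0.174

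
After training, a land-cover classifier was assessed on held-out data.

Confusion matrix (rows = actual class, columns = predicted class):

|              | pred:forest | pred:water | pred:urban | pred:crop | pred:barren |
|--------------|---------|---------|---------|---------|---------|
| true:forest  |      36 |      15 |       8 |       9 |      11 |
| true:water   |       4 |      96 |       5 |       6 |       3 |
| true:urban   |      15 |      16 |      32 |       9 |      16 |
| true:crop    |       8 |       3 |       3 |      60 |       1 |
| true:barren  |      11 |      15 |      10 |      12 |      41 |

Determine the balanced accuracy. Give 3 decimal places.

0.584

Balanced accuracy = mean of per-class recall.
  forest: recall = 36/79 = 0.4557
  water: recall = 96/114 = 0.8421
  urban: recall = 32/88 = 0.3636
  crop: recall = 60/75 = 0.8000
  barren: recall = 41/89 = 0.4607
Mean = (0.4557 + 0.8421 + 0.3636 + 0.8000 + 0.4607) / 5 = 0.584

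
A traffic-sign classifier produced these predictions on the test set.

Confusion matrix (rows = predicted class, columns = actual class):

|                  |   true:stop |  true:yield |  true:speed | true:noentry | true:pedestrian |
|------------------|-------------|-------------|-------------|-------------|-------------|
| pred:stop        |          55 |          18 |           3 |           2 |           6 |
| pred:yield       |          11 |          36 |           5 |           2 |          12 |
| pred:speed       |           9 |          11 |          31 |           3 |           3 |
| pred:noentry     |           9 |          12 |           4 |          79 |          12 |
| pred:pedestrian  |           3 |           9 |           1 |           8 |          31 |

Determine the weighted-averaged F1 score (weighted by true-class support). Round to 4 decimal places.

Per-class F1 score (2·TP/(2·TP+FP+FN)):
  stop: TP=55, FP=18+3+2+6=29, FN=11+9+9+3=32 → 110/171 = 0.64327
  yield: TP=36, FP=11+5+2+12=30, FN=18+11+12+9=50 → 72/152 = 0.47368
  speed: TP=31, FP=9+11+3+3=26, FN=3+5+4+1=13 → 62/101 = 0.61386
  noentry: TP=79, FP=9+12+4+12=37, FN=2+2+3+8=15 → 158/210 = 0.75238
  pedestrian: TP=31, FP=3+9+1+8=21, FN=6+12+3+12=33 → 62/116 = 0.53448
Weighted-F1 score = Σ (supportᵢ/N)·F1 scoreᵢ with N=375: (87/375)·0.64327 + (86/375)·0.47368 + (44/375)·0.61386 + (94/375)·0.75238 + (64/375)·0.53448 = 0.6097

0.6097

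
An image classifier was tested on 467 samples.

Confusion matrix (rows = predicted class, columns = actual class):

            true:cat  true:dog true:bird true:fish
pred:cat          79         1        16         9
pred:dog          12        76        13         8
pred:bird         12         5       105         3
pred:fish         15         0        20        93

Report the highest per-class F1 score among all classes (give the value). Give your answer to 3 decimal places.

Per-class F1 score (2·TP/(2·TP+FP+FN)):
  cat: TP=79, FP=1+16+9=26, FN=12+12+15=39 → 158/223 = 0.7085
  dog: TP=76, FP=12+13+8=33, FN=1+5+0=6 → 152/191 = 0.7958
  bird: TP=105, FP=12+5+3=20, FN=16+13+20=49 → 210/279 = 0.7527
  fish: TP=93, FP=15+0+20=35, FN=9+8+3=20 → 186/241 = 0.7718
Highest is class 'dog' with F1 score = 0.796.

0.796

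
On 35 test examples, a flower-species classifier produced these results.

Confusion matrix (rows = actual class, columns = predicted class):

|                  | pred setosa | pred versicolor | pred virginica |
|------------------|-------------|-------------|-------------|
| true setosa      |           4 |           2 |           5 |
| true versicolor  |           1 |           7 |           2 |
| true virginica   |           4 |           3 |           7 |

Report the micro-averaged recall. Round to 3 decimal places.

0.514

Micro-averaging pools counts across classes: ΣTP=18, ΣFP=17, ΣFN=17.
Micro-recall = TP/(TP+FN) on pooled counts = 0.514 (equals overall accuracy in single-label multiclass).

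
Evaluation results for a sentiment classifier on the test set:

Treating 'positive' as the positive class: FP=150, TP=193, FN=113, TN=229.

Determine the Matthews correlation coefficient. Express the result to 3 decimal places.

0.234

MCC = (TP·TN − FP·FN) / √((TP+FP)(TP+FN)(TN+FP)(TN+FN))
Numerator = 193·229 − 150·113 = 27247
Denominator = √(343·306·379·342) = √13604446044 = 116638.0986
MCC = 27247 / 116638.0986 = 0.234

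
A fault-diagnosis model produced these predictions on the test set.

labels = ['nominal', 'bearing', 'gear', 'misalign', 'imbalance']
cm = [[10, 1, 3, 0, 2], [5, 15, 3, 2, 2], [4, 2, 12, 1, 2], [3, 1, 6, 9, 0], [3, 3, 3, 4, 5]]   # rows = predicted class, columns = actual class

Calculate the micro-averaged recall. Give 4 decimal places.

0.5050

Micro-averaging pools counts across classes: ΣTP=51, ΣFP=50, ΣFN=50.
Micro-recall = TP/(TP+FN) on pooled counts = 0.5050 (equals overall accuracy in single-label multiclass).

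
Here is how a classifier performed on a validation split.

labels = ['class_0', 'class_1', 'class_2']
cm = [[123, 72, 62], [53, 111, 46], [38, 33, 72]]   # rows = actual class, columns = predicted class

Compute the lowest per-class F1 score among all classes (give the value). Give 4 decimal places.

0.4458

Per-class F1 score (2·TP/(2·TP+FP+FN)):
  class_0: TP=123, FP=53+38=91, FN=72+62=134 → 246/471 = 0.52229
  class_1: TP=111, FP=72+33=105, FN=53+46=99 → 222/426 = 0.52113
  class_2: TP=72, FP=62+46=108, FN=38+33=71 → 144/323 = 0.44582
Lowest is class 'class_2' with F1 score = 0.4458.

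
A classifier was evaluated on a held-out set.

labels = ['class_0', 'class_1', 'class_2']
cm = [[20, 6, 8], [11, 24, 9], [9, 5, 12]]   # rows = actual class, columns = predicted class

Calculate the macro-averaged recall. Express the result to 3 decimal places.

0.532

Per-class recall (TP/(TP+FN)):
  class_0: TP=20, FN=6+8=14 → 20/34 = 0.5882
  class_1: TP=24, FN=11+9=20 → 24/44 = 0.5455
  class_2: TP=12, FN=9+5=14 → 12/26 = 0.4615
Macro-recall = mean = (0.5882 + 0.5455 + 0.4615) / 3 = 0.532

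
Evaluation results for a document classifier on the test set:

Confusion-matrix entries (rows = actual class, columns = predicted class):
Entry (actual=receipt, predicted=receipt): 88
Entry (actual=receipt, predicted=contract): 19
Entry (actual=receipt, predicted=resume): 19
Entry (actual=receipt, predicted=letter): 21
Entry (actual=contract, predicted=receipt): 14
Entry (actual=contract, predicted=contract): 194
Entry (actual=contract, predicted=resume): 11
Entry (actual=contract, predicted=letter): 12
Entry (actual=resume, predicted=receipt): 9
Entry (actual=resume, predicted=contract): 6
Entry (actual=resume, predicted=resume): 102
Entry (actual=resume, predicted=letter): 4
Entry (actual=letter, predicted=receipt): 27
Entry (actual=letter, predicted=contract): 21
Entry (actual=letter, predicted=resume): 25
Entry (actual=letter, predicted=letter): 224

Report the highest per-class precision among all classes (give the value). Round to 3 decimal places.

0.858

Per-class precision (TP/(TP+FP)):
  receipt: TP=88, FP=14+9+27=50 → 88/138 = 0.6377
  contract: TP=194, FP=19+6+21=46 → 194/240 = 0.8083
  resume: TP=102, FP=19+11+25=55 → 102/157 = 0.6497
  letter: TP=224, FP=21+12+4=37 → 224/261 = 0.8582
Highest is class 'letter' with precision = 0.858.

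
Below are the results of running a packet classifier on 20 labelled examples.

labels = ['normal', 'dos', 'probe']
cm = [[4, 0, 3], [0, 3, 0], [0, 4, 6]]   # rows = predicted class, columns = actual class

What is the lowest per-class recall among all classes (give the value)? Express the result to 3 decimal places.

0.429

Per-class recall (TP/(TP+FN)):
  normal: TP=4, FN=0+0=0 → 4/4 = 1.0000
  dos: TP=3, FN=0+4=4 → 3/7 = 0.4286
  probe: TP=6, FN=3+0=3 → 6/9 = 0.6667
Lowest is class 'dos' with recall = 0.429.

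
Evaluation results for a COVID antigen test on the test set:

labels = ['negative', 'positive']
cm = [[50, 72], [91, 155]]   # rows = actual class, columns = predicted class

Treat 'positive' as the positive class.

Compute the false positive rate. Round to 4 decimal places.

FPR = FP/(FP+TN) = 72/(72+50) = 0.5902

0.5902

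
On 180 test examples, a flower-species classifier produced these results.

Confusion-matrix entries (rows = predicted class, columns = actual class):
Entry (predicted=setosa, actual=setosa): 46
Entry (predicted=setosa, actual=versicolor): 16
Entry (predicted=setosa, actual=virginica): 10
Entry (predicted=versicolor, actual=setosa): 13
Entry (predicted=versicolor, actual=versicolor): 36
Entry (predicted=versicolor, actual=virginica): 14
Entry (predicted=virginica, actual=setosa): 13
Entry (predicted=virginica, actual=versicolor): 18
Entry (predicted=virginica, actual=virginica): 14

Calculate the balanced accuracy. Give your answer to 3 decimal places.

Balanced accuracy = mean of per-class recall.
  setosa: recall = 46/72 = 0.6389
  versicolor: recall = 36/70 = 0.5143
  virginica: recall = 14/38 = 0.3684
Mean = (0.6389 + 0.5143 + 0.3684) / 3 = 0.507

0.507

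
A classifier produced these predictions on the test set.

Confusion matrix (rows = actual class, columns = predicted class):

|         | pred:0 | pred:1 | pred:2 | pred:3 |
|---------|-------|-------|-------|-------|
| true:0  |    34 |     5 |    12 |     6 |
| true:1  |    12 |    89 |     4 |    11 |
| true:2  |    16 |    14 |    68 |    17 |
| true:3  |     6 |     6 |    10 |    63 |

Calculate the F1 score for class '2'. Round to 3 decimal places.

Take TP from the diagonal, FP from the rest of the '2' prediction marginal, FN from the rest of the '2' actual marginal.
F1 score = 2·TP/(2·TP+FP+FN).
2: TP=68, FP=12+4+10=26, FN=16+14+17=47 → 136/209 = 0.6507

0.651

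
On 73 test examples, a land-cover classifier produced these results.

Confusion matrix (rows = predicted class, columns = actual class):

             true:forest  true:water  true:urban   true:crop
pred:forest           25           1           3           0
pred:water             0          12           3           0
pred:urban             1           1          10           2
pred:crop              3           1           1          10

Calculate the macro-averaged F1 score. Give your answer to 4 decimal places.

Per-class F1 score (2·TP/(2·TP+FP+FN)):
  forest: TP=25, FP=1+3+0=4, FN=0+1+3=4 → 50/58 = 0.86207
  water: TP=12, FP=0+3+0=3, FN=1+1+1=3 → 24/30 = 0.80000
  urban: TP=10, FP=1+1+2=4, FN=3+3+1=7 → 20/31 = 0.64516
  crop: TP=10, FP=3+1+1=5, FN=0+0+2=2 → 20/27 = 0.74074
Macro-F1 score = mean = (0.86207 + 0.80000 + 0.64516 + 0.74074) / 4 = 0.7620

0.7620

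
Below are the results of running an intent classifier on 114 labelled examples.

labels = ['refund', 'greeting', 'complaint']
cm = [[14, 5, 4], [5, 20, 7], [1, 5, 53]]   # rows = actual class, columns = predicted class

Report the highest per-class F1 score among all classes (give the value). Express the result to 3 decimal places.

Per-class F1 score (2·TP/(2·TP+FP+FN)):
  refund: TP=14, FP=5+1=6, FN=5+4=9 → 28/43 = 0.6512
  greeting: TP=20, FP=5+5=10, FN=5+7=12 → 40/62 = 0.6452
  complaint: TP=53, FP=4+7=11, FN=1+5=6 → 106/123 = 0.8618
Highest is class 'complaint' with F1 score = 0.862.

0.862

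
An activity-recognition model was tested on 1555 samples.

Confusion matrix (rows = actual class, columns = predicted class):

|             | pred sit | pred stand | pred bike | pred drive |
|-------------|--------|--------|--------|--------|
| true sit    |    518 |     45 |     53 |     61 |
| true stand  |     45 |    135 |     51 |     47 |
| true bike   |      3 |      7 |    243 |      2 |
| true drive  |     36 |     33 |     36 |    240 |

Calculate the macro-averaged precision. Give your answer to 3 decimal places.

0.699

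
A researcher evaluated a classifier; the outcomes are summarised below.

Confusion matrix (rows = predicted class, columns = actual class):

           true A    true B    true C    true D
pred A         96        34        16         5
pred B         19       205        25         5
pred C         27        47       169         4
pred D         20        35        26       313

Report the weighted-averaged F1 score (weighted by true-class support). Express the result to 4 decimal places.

Per-class F1 score (2·TP/(2·TP+FP+FN)):
  A: TP=96, FP=34+16+5=55, FN=19+27+20=66 → 192/313 = 0.61342
  B: TP=205, FP=19+25+5=49, FN=34+47+35=116 → 410/575 = 0.71304
  C: TP=169, FP=27+47+4=78, FN=16+25+26=67 → 338/483 = 0.69979
  D: TP=313, FP=20+35+26=81, FN=5+5+4=14 → 626/721 = 0.86824
Weighted-F1 score = Σ (supportᵢ/N)·F1 scoreᵢ with N=1046: (162/1046)·0.61342 + (321/1046)·0.71304 + (236/1046)·0.69979 + (327/1046)·0.86824 = 0.7431

0.7431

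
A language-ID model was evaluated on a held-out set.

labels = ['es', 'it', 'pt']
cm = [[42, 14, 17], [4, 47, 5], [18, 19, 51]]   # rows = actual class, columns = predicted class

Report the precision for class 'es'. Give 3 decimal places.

0.656

One-vs-rest for 'es': TP = diagonal; FP = other classes predicted 'es'; FN = 'es' predicted as other.
precision = TP/(TP+FP).
es: TP=42, FP=4+18=22 → 42/64 = 0.6563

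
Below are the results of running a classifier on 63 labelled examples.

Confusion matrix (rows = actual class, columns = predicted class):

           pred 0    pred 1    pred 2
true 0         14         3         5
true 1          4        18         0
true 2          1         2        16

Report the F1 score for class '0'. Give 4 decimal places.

0.6829

F1 score = 2·TP/(2·TP+FP+FN).
0: TP=14, FP=4+1=5, FN=3+5=8 → 28/41 = 0.68293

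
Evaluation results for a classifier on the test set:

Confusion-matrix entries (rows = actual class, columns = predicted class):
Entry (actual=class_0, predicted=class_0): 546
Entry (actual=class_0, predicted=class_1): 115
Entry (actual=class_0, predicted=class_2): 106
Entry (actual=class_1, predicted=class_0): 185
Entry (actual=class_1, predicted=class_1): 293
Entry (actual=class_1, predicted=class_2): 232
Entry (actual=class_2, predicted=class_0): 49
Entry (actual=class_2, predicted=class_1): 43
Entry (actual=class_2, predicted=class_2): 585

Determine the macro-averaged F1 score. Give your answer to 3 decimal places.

0.647

Per-class F1 score (2·TP/(2·TP+FP+FN)):
  class_0: TP=546, FP=185+49=234, FN=115+106=221 → 1092/1547 = 0.7059
  class_1: TP=293, FP=115+43=158, FN=185+232=417 → 586/1161 = 0.5047
  class_2: TP=585, FP=106+232=338, FN=49+43=92 → 1170/1600 = 0.7313
Macro-F1 score = mean = (0.7059 + 0.5047 + 0.7313) / 3 = 0.647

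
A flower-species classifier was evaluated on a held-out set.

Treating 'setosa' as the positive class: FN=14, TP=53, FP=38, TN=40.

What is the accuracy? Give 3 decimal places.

Accuracy = (TP+TN)/N = (53+40)/145 = 0.641

0.641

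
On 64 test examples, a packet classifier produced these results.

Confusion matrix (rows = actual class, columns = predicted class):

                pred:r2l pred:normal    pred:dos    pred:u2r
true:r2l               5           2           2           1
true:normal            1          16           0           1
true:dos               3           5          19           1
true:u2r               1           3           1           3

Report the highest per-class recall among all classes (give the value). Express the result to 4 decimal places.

0.8889

Per-class recall (TP/(TP+FN)):
  r2l: TP=5, FN=2+2+1=5 → 5/10 = 0.50000
  normal: TP=16, FN=1+0+1=2 → 16/18 = 0.88889
  dos: TP=19, FN=3+5+1=9 → 19/28 = 0.67857
  u2r: TP=3, FN=1+3+1=5 → 3/8 = 0.37500
Highest is class 'normal' with recall = 0.8889.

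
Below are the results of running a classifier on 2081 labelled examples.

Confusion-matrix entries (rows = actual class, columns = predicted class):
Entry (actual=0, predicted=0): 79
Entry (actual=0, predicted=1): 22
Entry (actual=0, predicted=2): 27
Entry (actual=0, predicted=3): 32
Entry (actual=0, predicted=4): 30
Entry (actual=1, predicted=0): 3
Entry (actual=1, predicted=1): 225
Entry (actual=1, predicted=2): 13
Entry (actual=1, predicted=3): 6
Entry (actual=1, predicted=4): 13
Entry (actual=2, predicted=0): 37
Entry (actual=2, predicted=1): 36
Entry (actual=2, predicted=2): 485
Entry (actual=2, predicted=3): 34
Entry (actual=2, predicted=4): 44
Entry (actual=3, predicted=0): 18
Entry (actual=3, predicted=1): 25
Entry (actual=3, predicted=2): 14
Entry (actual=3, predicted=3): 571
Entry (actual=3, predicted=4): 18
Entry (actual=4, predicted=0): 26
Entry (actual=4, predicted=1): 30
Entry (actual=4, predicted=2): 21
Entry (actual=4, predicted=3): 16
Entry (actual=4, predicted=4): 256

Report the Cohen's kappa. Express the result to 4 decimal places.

Observed agreement pₒ = trace/N = 1616/2081 = 0.77655
Expected agreement pₑ = Σ (rowᵢ·colᵢ)/N² = (190·163 + 260·338 + 636·560 + 646·659 + 349·361)/2081² = 0.23709
κ = (pₒ − pₑ)/(1 − pₑ) = (0.77655 − 0.23709)/(1 − 0.23709) = 0.7071

0.7071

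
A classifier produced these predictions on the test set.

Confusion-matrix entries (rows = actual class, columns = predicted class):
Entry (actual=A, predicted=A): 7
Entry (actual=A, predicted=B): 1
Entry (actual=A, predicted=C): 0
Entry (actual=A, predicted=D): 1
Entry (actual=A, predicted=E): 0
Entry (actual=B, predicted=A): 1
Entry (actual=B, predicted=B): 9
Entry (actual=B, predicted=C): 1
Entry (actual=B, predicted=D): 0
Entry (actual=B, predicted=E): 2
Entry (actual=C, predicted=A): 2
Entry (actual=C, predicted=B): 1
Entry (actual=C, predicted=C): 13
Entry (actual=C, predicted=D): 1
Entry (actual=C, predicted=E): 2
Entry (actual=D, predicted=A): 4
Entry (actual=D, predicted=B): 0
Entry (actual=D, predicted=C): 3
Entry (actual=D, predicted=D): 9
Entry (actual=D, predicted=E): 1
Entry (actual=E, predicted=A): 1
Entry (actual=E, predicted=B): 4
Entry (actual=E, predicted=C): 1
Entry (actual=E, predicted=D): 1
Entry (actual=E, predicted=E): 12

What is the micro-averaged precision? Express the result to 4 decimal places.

0.6494

Micro-averaging pools counts across classes: ΣTP=50, ΣFP=27, ΣFN=27.
Micro-precision = TP/(TP+FP) on pooled counts = 0.6494 (equals overall accuracy in single-label multiclass).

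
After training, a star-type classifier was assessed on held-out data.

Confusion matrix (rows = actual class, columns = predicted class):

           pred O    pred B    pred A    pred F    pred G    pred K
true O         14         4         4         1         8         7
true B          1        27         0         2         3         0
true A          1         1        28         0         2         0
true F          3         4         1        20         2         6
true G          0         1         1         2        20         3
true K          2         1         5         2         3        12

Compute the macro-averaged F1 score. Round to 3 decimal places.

Per-class F1 score (2·TP/(2·TP+FP+FN)):
  O: TP=14, FP=1+1+3+0+2=7, FN=4+4+1+8+7=24 → 28/59 = 0.4746
  B: TP=27, FP=4+1+4+1+1=11, FN=1+0+2+3+0=6 → 54/71 = 0.7606
  A: TP=28, FP=4+0+1+1+5=11, FN=1+1+0+2+0=4 → 56/71 = 0.7887
  F: TP=20, FP=1+2+0+2+2=7, FN=3+4+1+2+6=16 → 40/63 = 0.6349
  G: TP=20, FP=8+3+2+2+3=18, FN=0+1+1+2+3=7 → 40/65 = 0.6154
  K: TP=12, FP=7+0+0+6+3=16, FN=2+1+5+2+3=13 → 24/53 = 0.4528
Macro-F1 score = mean = (0.4746 + 0.7606 + 0.7887 + 0.6349 + 0.6154 + 0.4528) / 6 = 0.621

0.621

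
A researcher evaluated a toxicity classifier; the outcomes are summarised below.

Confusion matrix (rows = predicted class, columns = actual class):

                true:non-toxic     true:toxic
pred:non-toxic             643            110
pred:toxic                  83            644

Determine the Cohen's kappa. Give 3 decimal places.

0.739

Observed agreement pₒ = trace/N = 1287/1480 = 0.8696
Expected agreement pₑ = Σ (rowᵢ·colᵢ)/N² = (726·753 + 754·727)/1480² = 0.4998
κ = (pₒ − pₑ)/(1 − pₑ) = (0.8696 − 0.4998)/(1 − 0.4998) = 0.739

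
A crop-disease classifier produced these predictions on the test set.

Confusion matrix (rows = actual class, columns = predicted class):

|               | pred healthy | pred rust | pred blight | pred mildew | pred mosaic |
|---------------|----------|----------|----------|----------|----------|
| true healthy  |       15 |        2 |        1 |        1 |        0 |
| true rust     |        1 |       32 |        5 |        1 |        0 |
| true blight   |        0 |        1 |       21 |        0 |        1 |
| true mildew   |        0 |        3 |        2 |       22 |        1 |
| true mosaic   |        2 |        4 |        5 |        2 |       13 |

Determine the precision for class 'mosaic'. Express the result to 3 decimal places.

Treat 'mosaic' as positive and all other classes as negative.
precision = TP/(TP+FP).
mosaic: TP=13, FP=0+0+1+1=2 → 13/15 = 0.8667

0.867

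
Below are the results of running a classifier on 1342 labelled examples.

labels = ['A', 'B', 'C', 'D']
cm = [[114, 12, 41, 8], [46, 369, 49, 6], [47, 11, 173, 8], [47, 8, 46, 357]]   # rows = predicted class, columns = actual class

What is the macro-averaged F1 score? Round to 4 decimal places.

0.7160

Per-class F1 score (2·TP/(2·TP+FP+FN)):
  A: TP=114, FP=12+41+8=61, FN=46+47+47=140 → 228/429 = 0.53147
  B: TP=369, FP=46+49+6=101, FN=12+11+8=31 → 738/870 = 0.84828
  C: TP=173, FP=47+11+8=66, FN=41+49+46=136 → 346/548 = 0.63139
  D: TP=357, FP=47+8+46=101, FN=8+6+8=22 → 714/837 = 0.85305
Macro-F1 score = mean = (0.53147 + 0.84828 + 0.63139 + 0.85305) / 4 = 0.7160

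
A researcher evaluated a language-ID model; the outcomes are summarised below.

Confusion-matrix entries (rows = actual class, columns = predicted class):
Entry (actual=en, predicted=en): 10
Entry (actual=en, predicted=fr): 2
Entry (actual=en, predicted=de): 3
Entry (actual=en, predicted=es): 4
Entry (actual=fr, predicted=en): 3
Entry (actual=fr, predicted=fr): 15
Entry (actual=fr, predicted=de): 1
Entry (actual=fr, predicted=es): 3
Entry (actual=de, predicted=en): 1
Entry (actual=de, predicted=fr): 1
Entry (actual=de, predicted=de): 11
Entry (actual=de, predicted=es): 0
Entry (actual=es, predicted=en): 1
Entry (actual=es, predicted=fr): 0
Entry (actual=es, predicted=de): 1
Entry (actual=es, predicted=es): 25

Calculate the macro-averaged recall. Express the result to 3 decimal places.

Per-class recall (TP/(TP+FN)):
  en: TP=10, FN=2+3+4=9 → 10/19 = 0.5263
  fr: TP=15, FN=3+1+3=7 → 15/22 = 0.6818
  de: TP=11, FN=1+1+0=2 → 11/13 = 0.8462
  es: TP=25, FN=1+0+1=2 → 25/27 = 0.9259
Macro-recall = mean = (0.5263 + 0.6818 + 0.8462 + 0.9259) / 4 = 0.745

0.745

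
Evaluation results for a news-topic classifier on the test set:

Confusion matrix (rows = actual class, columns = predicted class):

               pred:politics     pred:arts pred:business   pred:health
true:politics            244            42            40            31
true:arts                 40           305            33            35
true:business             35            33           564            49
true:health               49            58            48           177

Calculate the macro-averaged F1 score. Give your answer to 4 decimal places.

0.6957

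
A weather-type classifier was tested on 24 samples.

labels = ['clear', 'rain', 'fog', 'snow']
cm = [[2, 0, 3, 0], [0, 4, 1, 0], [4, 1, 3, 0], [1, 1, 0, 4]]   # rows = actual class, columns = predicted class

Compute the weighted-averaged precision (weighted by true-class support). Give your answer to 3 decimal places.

0.591

Per-class precision (TP/(TP+FP)):
  clear: TP=2, FP=0+4+1=5 → 2/7 = 0.2857
  rain: TP=4, FP=0+1+1=2 → 4/6 = 0.6667
  fog: TP=3, FP=3+1+0=4 → 3/7 = 0.4286
  snow: TP=4, FP=0+0+0=0 → 4/4 = 1.0000
Weighted-precision = Σ (supportᵢ/N)·precisionᵢ with N=24: (5/24)·0.2857 + (5/24)·0.6667 + (8/24)·0.4286 + (6/24)·1.0000 = 0.591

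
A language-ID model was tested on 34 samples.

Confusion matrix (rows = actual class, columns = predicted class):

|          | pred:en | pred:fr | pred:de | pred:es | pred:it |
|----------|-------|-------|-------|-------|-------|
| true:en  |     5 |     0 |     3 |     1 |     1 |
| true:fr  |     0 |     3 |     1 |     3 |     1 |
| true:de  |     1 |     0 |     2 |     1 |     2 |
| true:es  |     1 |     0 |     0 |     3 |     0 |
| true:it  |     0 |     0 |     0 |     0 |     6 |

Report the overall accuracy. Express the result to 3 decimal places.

Accuracy = trace / total = (5+3+2+3+6=19) / 34 = 19/34 = 0.559

0.559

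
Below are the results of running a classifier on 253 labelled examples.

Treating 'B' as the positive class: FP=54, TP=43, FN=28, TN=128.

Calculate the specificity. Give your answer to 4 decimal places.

Specificity = TN/(TN+FP) = 128/(128+54) = 0.7033

0.7033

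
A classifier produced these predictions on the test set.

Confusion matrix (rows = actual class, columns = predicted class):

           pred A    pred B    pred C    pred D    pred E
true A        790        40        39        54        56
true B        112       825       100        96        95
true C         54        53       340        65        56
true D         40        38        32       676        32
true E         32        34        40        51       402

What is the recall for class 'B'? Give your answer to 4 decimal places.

0.6718

Treat 'B' as positive and all other classes as negative.
recall = TP/(TP+FN).
B: TP=825, FN=112+100+96+95=403 → 825/1228 = 0.67182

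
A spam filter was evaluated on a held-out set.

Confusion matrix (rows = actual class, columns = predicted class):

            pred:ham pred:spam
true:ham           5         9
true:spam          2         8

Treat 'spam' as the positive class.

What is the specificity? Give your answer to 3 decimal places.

Specificity = TN/(TN+FP) = 5/(5+9) = 0.357

0.357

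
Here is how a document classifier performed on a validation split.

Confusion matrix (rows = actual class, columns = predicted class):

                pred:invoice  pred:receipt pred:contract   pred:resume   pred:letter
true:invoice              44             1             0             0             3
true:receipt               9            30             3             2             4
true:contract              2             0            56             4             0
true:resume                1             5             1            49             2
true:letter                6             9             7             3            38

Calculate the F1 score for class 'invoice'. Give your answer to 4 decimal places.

0.8000

Take TP from the diagonal, FP from the rest of the 'invoice' prediction marginal, FN from the rest of the 'invoice' actual marginal.
F1 score = 2·TP/(2·TP+FP+FN).
invoice: TP=44, FP=9+2+1+6=18, FN=1+0+0+3=4 → 88/110 = 0.80000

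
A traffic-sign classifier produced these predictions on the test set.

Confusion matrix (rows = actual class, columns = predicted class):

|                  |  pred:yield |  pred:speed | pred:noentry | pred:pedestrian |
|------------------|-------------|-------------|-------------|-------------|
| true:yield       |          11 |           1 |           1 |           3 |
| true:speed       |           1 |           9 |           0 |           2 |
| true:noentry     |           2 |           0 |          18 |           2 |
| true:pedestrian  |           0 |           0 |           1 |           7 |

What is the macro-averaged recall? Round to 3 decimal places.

0.783

Per-class recall (TP/(TP+FN)):
  yield: TP=11, FN=1+1+3=5 → 11/16 = 0.6875
  speed: TP=9, FN=1+0+2=3 → 9/12 = 0.7500
  noentry: TP=18, FN=2+0+2=4 → 18/22 = 0.8182
  pedestrian: TP=7, FN=0+0+1=1 → 7/8 = 0.8750
Macro-recall = mean = (0.6875 + 0.7500 + 0.8182 + 0.8750) / 4 = 0.783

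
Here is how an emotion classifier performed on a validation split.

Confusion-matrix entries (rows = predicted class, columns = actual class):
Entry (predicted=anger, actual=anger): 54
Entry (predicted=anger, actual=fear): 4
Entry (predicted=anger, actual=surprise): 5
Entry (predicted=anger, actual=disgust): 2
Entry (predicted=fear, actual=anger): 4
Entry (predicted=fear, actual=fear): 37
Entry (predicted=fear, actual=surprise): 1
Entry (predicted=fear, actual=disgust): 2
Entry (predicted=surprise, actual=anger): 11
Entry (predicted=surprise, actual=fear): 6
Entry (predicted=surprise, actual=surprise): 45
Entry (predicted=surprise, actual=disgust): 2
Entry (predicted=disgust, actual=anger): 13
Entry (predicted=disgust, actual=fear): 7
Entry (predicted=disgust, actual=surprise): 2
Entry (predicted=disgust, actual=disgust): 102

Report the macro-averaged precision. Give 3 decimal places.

Per-class precision (TP/(TP+FP)):
  anger: TP=54, FP=4+5+2=11 → 54/65 = 0.8308
  fear: TP=37, FP=4+1+2=7 → 37/44 = 0.8409
  surprise: TP=45, FP=11+6+2=19 → 45/64 = 0.7031
  disgust: TP=102, FP=13+7+2=22 → 102/124 = 0.8226
Macro-precision = mean = (0.8308 + 0.8409 + 0.7031 + 0.8226) / 4 = 0.799

0.799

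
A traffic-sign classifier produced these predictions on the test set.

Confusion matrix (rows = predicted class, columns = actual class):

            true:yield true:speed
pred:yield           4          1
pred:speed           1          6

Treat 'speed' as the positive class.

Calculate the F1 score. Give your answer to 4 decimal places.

0.8571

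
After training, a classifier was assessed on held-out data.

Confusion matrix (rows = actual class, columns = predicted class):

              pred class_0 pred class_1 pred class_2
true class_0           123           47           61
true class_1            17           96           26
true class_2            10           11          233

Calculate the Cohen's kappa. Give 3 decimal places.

Observed agreement pₒ = trace/N = 452/624 = 0.7244
Expected agreement pₑ = Σ (rowᵢ·colᵢ)/N² = (231·150 + 139·154 + 254·320)/624² = 0.3527
κ = (pₒ − pₑ)/(1 − pₑ) = (0.7244 − 0.3527)/(1 − 0.3527) = 0.574

0.574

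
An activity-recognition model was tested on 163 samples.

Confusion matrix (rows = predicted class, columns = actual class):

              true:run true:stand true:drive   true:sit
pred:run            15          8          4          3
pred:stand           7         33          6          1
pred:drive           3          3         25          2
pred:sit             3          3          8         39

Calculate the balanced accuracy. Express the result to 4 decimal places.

0.6715

Balanced accuracy = mean of per-class recall.
  run: recall = 15/28 = 0.53571
  stand: recall = 33/47 = 0.70213
  drive: recall = 25/43 = 0.58140
  sit: recall = 39/45 = 0.86667
Mean = (0.53571 + 0.70213 + 0.58140 + 0.86667) / 4 = 0.6715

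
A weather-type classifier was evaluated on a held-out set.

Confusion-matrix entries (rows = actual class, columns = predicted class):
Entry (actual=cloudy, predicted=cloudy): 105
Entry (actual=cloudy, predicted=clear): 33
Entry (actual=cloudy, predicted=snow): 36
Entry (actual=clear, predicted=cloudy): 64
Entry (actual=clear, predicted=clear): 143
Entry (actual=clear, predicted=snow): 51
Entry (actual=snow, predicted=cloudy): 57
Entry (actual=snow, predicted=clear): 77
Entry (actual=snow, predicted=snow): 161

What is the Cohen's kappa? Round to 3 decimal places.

0.341

Observed agreement pₒ = trace/N = 409/727 = 0.5626
Expected agreement pₑ = Σ (rowᵢ·colᵢ)/N² = (174·226 + 258·253 + 295·248)/727² = 0.3363
κ = (pₒ − pₑ)/(1 − pₑ) = (0.5626 − 0.3363)/(1 − 0.3363) = 0.341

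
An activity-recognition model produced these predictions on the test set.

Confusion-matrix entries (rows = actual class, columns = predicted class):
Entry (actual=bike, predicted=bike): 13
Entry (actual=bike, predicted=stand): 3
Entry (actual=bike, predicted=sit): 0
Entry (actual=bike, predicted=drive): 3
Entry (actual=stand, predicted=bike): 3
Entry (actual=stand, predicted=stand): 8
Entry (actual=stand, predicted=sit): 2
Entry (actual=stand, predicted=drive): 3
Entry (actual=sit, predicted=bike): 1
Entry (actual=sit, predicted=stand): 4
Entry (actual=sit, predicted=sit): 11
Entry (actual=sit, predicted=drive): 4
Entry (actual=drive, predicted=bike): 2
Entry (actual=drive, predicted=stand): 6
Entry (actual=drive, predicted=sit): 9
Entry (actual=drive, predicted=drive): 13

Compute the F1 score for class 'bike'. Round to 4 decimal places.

0.6842

F1 score = 2·TP/(2·TP+FP+FN).
bike: TP=13, FP=3+1+2=6, FN=3+0+3=6 → 26/38 = 0.68421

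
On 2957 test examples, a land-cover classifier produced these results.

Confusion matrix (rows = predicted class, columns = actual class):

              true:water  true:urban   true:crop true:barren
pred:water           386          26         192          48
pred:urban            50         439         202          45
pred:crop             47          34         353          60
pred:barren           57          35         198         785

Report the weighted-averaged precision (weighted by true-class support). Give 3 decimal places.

Per-class precision (TP/(TP+FP)):
  water: TP=386, FP=26+192+48=266 → 386/652 = 0.5920
  urban: TP=439, FP=50+202+45=297 → 439/736 = 0.5965
  crop: TP=353, FP=47+34+60=141 → 353/494 = 0.7146
  barren: TP=785, FP=57+35+198=290 → 785/1075 = 0.7302
Weighted-precision = Σ (supportᵢ/N)·precisionᵢ with N=2957: (540/2957)·0.5920 + (534/2957)·0.5965 + (945/2957)·0.7146 + (938/2957)·0.7302 = 0.676

0.676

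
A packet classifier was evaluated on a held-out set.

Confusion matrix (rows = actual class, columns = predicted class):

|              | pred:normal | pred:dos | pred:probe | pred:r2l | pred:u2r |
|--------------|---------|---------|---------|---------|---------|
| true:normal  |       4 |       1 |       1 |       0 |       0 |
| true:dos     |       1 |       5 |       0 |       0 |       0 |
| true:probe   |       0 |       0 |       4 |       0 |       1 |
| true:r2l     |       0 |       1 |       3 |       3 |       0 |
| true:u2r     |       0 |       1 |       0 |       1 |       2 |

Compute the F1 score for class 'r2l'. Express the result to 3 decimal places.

0.545

F1 score = 2·TP/(2·TP+FP+FN).
r2l: TP=3, FP=0+0+0+1=1, FN=0+1+3+0=4 → 6/11 = 0.5455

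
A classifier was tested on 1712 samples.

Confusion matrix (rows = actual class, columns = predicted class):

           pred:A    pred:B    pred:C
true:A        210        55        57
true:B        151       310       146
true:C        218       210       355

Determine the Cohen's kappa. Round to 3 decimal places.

Observed agreement pₒ = trace/N = 875/1712 = 0.5111
Expected agreement pₑ = Σ (rowᵢ·colᵢ)/N² = (322·579 + 607·575 + 783·558)/1712² = 0.3318
κ = (pₒ − pₑ)/(1 − pₑ) = (0.5111 − 0.3318)/(1 − 0.3318) = 0.268

0.268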